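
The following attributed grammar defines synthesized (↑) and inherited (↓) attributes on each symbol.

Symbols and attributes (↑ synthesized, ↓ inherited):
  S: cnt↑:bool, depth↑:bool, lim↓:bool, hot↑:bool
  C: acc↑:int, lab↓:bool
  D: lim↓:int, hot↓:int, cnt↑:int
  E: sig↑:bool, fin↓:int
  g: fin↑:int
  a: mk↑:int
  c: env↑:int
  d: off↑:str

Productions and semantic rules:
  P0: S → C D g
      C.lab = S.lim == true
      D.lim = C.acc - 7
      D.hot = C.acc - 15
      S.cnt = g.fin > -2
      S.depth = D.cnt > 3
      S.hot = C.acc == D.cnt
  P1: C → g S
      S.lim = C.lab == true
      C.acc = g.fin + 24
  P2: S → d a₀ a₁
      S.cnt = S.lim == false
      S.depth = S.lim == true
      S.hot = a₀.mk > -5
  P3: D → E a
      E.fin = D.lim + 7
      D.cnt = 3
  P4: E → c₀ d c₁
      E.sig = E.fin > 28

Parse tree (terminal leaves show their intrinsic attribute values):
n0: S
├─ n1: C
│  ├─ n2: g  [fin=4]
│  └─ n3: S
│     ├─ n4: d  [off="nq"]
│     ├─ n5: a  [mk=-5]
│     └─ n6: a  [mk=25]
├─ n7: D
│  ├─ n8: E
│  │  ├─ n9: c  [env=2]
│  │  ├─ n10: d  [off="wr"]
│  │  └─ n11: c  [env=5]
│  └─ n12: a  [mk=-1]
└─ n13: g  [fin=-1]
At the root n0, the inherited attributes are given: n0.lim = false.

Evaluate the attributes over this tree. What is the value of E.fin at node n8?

1. n0.lim = false  [given at root]
2. n1.lab = false  [S.lim == true]
3. n2.fin = 4  [terminal]
4. n3.lim = false  [C.lab == true]
5. n4.off = "nq"  [terminal]
6. n5.mk = -5  [terminal]
7. n6.mk = 25  [terminal]
8. n3.cnt = true  [S.lim == false]
9. n3.depth = false  [S.lim == true]
10. n3.hot = false  [a₀.mk > -5]
11. n1.acc = 28  [g.fin + 24]
12. n7.lim = 21  [C.acc - 7]
13. n7.hot = 13  [C.acc - 15]
14. n8.fin = 28  [D.lim + 7]
15. n9.env = 2  [terminal]
16. n10.off = "wr"  [terminal]
17. n11.env = 5  [terminal]
18. n8.sig = false  [E.fin > 28]
19. n12.mk = -1  [terminal]
20. n7.cnt = 3  [3]
21. n13.fin = -1  [terminal]
22. n0.cnt = true  [g.fin > -2]
23. n0.depth = false  [D.cnt > 3]
24. n0.hot = false  [C.acc == D.cnt]

28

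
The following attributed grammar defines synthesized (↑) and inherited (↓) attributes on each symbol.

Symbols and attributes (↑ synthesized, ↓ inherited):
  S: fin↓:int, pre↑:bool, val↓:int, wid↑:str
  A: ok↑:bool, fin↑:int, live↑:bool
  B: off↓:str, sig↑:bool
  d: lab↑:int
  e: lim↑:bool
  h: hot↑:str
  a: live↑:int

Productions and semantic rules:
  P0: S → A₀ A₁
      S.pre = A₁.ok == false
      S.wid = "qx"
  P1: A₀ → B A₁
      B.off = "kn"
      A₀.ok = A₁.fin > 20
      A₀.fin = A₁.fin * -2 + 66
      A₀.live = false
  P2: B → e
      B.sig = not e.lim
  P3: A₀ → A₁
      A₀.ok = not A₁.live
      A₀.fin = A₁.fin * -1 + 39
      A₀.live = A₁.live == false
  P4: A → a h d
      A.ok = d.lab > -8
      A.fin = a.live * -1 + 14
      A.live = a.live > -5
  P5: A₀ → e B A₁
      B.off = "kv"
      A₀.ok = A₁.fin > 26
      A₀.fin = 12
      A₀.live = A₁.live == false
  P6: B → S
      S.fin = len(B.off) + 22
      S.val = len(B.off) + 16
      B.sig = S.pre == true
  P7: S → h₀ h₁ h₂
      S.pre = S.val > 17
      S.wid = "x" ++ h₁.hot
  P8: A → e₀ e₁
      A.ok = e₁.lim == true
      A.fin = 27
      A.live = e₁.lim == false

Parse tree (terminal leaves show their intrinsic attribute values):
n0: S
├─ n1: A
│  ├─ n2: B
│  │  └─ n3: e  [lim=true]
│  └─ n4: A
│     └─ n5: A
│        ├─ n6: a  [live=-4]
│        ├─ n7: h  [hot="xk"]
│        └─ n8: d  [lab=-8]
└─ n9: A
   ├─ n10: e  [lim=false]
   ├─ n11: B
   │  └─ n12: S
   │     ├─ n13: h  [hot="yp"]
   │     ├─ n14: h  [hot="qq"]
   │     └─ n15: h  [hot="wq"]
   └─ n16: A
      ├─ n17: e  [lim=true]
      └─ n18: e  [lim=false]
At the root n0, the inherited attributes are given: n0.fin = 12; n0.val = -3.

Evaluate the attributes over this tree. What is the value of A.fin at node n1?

24

1. n0.fin = 12  [given at root]
2. n0.val = -3  [given at root]
3. n2.off = "kn"  ["kn"]
4. n3.lim = true  [terminal]
5. n2.sig = false  [not e.lim]
6. n6.live = -4  [terminal]
7. n7.hot = "xk"  [terminal]
8. n8.lab = -8  [terminal]
9. n5.ok = false  [d.lab > -8]
10. n5.fin = 18  [a.live * -1 + 14]
11. n5.live = true  [a.live > -5]
12. n4.ok = false  [not A₁.live]
13. n4.fin = 21  [A₁.fin * -1 + 39]
14. n4.live = false  [A₁.live == false]
15. n1.ok = true  [A₁.fin > 20]
16. n1.fin = 24  [A₁.fin * -2 + 66]
17. n1.live = false  [false]
18. n10.lim = false  [terminal]
19. n11.off = "kv"  ["kv"]
20. n12.fin = 24  [len(B.off) + 22]
21. n12.val = 18  [len(B.off) + 16]
22. n13.hot = "yp"  [terminal]
23. n14.hot = "qq"  [terminal]
24. n15.hot = "wq"  [terminal]
25. n12.pre = true  [S.val > 17]
26. n12.wid = "xqq"  ["x" ++ h₁.hot]
27. n11.sig = true  [S.pre == true]
28. n17.lim = true  [terminal]
29. n18.lim = false  [terminal]
30. n16.ok = false  [e₁.lim == true]
31. n16.fin = 27  [27]
32. n16.live = true  [e₁.lim == false]
33. n9.ok = true  [A₁.fin > 26]
34. n9.fin = 12  [12]
35. n9.live = false  [A₁.live == false]
36. n0.pre = false  [A₁.ok == false]
37. n0.wid = "qx"  ["qx"]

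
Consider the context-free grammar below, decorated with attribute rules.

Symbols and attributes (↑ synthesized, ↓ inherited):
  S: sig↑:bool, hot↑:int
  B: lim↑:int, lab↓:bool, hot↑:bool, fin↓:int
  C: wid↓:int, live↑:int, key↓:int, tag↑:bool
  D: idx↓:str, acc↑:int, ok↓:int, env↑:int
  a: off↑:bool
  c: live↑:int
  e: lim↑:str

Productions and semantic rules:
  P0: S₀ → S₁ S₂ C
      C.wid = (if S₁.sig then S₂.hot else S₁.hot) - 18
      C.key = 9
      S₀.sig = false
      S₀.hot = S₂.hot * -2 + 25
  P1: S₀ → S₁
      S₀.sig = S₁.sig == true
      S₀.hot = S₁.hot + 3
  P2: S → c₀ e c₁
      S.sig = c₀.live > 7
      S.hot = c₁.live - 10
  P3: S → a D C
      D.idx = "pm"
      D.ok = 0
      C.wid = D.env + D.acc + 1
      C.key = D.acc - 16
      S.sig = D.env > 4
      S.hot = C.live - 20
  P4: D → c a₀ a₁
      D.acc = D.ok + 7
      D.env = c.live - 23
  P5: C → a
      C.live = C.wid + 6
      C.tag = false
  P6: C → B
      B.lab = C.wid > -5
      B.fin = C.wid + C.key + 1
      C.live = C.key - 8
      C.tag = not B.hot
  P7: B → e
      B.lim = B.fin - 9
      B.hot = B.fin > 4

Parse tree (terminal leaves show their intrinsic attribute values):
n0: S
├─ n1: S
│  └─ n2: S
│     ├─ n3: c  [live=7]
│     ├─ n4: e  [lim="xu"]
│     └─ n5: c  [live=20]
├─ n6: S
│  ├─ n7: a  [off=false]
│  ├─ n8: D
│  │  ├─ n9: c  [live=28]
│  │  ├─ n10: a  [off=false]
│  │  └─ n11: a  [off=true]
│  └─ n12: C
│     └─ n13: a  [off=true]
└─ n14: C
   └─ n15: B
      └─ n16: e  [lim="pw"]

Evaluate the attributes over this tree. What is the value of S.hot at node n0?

27

1. n3.live = 7  [terminal]
2. n4.lim = "xu"  [terminal]
3. n5.live = 20  [terminal]
4. n2.sig = false  [c₀.live > 7]
5. n2.hot = 10  [c₁.live - 10]
6. n1.sig = false  [S₁.sig == true]
7. n1.hot = 13  [S₁.hot + 3]
8. n7.off = false  [terminal]
9. n8.idx = "pm"  ["pm"]
10. n8.ok = 0  [0]
11. n9.live = 28  [terminal]
12. n10.off = false  [terminal]
13. n11.off = true  [terminal]
14. n8.acc = 7  [D.ok + 7]
15. n8.env = 5  [c.live - 23]
16. n12.wid = 13  [D.env + D.acc + 1]
17. n12.key = -9  [D.acc - 16]
18. n13.off = true  [terminal]
19. n12.live = 19  [C.wid + 6]
20. n12.tag = false  [false]
21. n6.sig = true  [D.env > 4]
22. n6.hot = -1  [C.live - 20]
23. n14.wid = -5  [(if S₁.sig then S₂.hot else S₁.hot) - 18]
24. n14.key = 9  [9]
25. n15.lab = false  [C.wid > -5]
26. n15.fin = 5  [C.wid + C.key + 1]
27. n16.lim = "pw"  [terminal]
28. n15.lim = -4  [B.fin - 9]
29. n15.hot = true  [B.fin > 4]
30. n14.live = 1  [C.key - 8]
31. n14.tag = false  [not B.hot]
32. n0.sig = false  [false]
33. n0.hot = 27  [S₂.hot * -2 + 25]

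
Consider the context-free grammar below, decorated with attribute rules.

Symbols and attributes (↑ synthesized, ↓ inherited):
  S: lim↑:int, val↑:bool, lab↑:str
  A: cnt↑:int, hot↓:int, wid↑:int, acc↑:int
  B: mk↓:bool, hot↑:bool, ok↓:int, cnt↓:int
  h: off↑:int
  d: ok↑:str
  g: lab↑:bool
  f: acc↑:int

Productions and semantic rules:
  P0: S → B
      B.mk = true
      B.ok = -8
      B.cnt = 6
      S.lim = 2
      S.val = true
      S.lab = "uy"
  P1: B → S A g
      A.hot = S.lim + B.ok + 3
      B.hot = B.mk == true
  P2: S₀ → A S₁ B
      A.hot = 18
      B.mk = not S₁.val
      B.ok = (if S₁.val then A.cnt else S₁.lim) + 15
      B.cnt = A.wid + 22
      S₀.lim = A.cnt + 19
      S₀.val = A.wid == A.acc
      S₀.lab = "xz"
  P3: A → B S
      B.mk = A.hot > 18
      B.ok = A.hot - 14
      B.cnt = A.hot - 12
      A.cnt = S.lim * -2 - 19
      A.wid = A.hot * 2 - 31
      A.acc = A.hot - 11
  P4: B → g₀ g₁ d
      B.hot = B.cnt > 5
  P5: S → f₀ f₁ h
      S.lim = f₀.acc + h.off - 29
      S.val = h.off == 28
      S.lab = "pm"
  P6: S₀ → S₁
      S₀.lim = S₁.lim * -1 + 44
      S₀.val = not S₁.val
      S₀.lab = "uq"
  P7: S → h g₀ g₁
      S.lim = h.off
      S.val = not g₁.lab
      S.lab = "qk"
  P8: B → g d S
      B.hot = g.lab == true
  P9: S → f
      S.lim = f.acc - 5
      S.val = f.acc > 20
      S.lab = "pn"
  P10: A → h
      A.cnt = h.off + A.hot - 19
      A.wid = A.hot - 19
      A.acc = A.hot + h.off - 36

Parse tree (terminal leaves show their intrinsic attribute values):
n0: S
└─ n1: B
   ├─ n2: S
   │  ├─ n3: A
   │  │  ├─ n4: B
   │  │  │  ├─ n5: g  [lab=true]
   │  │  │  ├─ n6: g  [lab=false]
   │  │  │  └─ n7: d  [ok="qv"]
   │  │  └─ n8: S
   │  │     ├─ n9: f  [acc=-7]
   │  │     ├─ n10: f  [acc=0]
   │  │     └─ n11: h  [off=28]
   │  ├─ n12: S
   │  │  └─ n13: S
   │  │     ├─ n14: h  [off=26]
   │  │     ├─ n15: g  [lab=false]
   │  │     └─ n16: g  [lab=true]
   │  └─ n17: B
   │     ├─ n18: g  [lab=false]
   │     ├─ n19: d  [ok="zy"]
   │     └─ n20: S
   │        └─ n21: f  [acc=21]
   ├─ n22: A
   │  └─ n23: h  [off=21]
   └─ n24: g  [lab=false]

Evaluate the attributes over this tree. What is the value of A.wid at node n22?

-8

1. n1.mk = true  [true]
2. n1.ok = -8  [-8]
3. n1.cnt = 6  [6]
4. n3.hot = 18  [18]
5. n4.mk = false  [A.hot > 18]
6. n4.ok = 4  [A.hot - 14]
7. n4.cnt = 6  [A.hot - 12]
8. n5.lab = true  [terminal]
9. n6.lab = false  [terminal]
10. n7.ok = "qv"  [terminal]
11. n4.hot = true  [B.cnt > 5]
12. n9.acc = -7  [terminal]
13. n10.acc = 0  [terminal]
14. n11.off = 28  [terminal]
15. n8.lim = -8  [f₀.acc + h.off - 29]
16. n8.val = true  [h.off == 28]
17. n8.lab = "pm"  ["pm"]
18. n3.cnt = -3  [S.lim * -2 - 19]
19. n3.wid = 5  [A.hot * 2 - 31]
20. n3.acc = 7  [A.hot - 11]
21. n14.off = 26  [terminal]
22. n15.lab = false  [terminal]
23. n16.lab = true  [terminal]
24. n13.lim = 26  [h.off]
25. n13.val = false  [not g₁.lab]
26. n13.lab = "qk"  ["qk"]
27. n12.lim = 18  [S₁.lim * -1 + 44]
28. n12.val = true  [not S₁.val]
29. n12.lab = "uq"  ["uq"]
30. n17.mk = false  [not S₁.val]
31. n17.ok = 12  [(if S₁.val then A.cnt else S₁.lim) + 15]
32. n17.cnt = 27  [A.wid + 22]
33. n18.lab = false  [terminal]
34. n19.ok = "zy"  [terminal]
35. n21.acc = 21  [terminal]
36. n20.lim = 16  [f.acc - 5]
37. n20.val = true  [f.acc > 20]
38. n20.lab = "pn"  ["pn"]
39. n17.hot = false  [g.lab == true]
40. n2.lim = 16  [A.cnt + 19]
41. n2.val = false  [A.wid == A.acc]
42. n2.lab = "xz"  ["xz"]
43. n22.hot = 11  [S.lim + B.ok + 3]
44. n23.off = 21  [terminal]
45. n22.cnt = 13  [h.off + A.hot - 19]
46. n22.wid = -8  [A.hot - 19]
47. n22.acc = -4  [A.hot + h.off - 36]
48. n24.lab = false  [terminal]
49. n1.hot = true  [B.mk == true]
50. n0.lim = 2  [2]
51. n0.val = true  [true]
52. n0.lab = "uy"  ["uy"]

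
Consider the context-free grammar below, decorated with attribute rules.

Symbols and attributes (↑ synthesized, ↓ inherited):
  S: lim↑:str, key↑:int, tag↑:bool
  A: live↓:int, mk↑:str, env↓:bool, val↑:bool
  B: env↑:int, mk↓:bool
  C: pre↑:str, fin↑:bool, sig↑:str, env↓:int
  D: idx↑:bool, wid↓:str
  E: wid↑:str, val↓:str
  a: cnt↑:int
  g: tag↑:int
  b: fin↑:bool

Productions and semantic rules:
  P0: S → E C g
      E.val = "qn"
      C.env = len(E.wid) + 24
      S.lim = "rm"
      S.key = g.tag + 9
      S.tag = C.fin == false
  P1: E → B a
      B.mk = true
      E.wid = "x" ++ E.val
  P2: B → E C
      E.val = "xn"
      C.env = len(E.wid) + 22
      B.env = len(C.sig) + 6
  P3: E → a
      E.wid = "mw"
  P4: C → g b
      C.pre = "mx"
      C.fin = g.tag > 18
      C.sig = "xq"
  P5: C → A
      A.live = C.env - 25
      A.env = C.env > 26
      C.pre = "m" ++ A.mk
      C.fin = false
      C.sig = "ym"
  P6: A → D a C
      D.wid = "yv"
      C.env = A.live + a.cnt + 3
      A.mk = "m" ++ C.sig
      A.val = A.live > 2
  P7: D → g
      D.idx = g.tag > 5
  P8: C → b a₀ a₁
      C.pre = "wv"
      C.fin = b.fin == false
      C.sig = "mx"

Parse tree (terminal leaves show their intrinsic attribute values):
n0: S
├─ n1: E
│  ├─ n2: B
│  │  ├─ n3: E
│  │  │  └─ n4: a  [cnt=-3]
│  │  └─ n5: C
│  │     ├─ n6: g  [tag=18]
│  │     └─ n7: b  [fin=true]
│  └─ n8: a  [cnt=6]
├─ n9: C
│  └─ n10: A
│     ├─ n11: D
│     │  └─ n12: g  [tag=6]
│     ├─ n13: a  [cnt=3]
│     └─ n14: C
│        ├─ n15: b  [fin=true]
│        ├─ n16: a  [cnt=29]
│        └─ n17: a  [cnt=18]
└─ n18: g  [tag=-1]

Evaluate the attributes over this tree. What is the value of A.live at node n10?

1. n1.val = "qn"  ["qn"]
2. n2.mk = true  [true]
3. n3.val = "xn"  ["xn"]
4. n4.cnt = -3  [terminal]
5. n3.wid = "mw"  ["mw"]
6. n5.env = 24  [len(E.wid) + 22]
7. n6.tag = 18  [terminal]
8. n7.fin = true  [terminal]
9. n5.pre = "mx"  ["mx"]
10. n5.fin = false  [g.tag > 18]
11. n5.sig = "xq"  ["xq"]
12. n2.env = 8  [len(C.sig) + 6]
13. n8.cnt = 6  [terminal]
14. n1.wid = "xqn"  ["x" ++ E.val]
15. n9.env = 27  [len(E.wid) + 24]
16. n10.live = 2  [C.env - 25]
17. n10.env = true  [C.env > 26]
18. n11.wid = "yv"  ["yv"]
19. n12.tag = 6  [terminal]
20. n11.idx = true  [g.tag > 5]
21. n13.cnt = 3  [terminal]
22. n14.env = 8  [A.live + a.cnt + 3]
23. n15.fin = true  [terminal]
24. n16.cnt = 29  [terminal]
25. n17.cnt = 18  [terminal]
26. n14.pre = "wv"  ["wv"]
27. n14.fin = false  [b.fin == false]
28. n14.sig = "mx"  ["mx"]
29. n10.mk = "mmx"  ["m" ++ C.sig]
30. n10.val = false  [A.live > 2]
31. n9.pre = "mmmx"  ["m" ++ A.mk]
32. n9.fin = false  [false]
33. n9.sig = "ym"  ["ym"]
34. n18.tag = -1  [terminal]
35. n0.lim = "rm"  ["rm"]
36. n0.key = 8  [g.tag + 9]
37. n0.tag = true  [C.fin == false]

2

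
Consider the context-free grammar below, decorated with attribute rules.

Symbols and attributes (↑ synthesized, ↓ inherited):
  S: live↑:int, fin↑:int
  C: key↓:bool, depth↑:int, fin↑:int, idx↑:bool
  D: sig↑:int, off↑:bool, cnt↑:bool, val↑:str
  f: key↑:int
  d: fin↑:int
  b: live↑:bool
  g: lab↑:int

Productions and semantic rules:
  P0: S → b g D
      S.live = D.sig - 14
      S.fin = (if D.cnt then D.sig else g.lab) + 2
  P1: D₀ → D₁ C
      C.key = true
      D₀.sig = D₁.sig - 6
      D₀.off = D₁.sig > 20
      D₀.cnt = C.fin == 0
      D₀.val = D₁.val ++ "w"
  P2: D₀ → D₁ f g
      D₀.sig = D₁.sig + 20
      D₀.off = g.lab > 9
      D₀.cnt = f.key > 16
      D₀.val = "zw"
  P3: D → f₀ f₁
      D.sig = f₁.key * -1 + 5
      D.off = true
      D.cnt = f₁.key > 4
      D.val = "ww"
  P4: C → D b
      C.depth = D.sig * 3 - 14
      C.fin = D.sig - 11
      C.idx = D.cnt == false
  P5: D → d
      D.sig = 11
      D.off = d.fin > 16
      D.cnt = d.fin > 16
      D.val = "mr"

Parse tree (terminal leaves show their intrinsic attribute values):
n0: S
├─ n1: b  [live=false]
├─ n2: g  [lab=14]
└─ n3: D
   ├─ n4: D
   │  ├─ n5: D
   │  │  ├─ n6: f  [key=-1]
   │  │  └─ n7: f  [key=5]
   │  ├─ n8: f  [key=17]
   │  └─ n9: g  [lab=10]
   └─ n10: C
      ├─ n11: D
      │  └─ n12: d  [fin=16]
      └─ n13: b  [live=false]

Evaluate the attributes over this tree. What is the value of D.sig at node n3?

14

1. n1.live = false  [terminal]
2. n2.lab = 14  [terminal]
3. n6.key = -1  [terminal]
4. n7.key = 5  [terminal]
5. n5.sig = 0  [f₁.key * -1 + 5]
6. n5.off = true  [true]
7. n5.cnt = true  [f₁.key > 4]
8. n5.val = "ww"  ["ww"]
9. n8.key = 17  [terminal]
10. n9.lab = 10  [terminal]
11. n4.sig = 20  [D₁.sig + 20]
12. n4.off = true  [g.lab > 9]
13. n4.cnt = true  [f.key > 16]
14. n4.val = "zw"  ["zw"]
15. n10.key = true  [true]
16. n12.fin = 16  [terminal]
17. n11.sig = 11  [11]
18. n11.off = false  [d.fin > 16]
19. n11.cnt = false  [d.fin > 16]
20. n11.val = "mr"  ["mr"]
21. n13.live = false  [terminal]
22. n10.depth = 19  [D.sig * 3 - 14]
23. n10.fin = 0  [D.sig - 11]
24. n10.idx = true  [D.cnt == false]
25. n3.sig = 14  [D₁.sig - 6]
26. n3.off = false  [D₁.sig > 20]
27. n3.cnt = true  [C.fin == 0]
28. n3.val = "zww"  [D₁.val ++ "w"]
29. n0.live = 0  [D.sig - 14]
30. n0.fin = 16  [(if D.cnt then D.sig else g.lab) + 2]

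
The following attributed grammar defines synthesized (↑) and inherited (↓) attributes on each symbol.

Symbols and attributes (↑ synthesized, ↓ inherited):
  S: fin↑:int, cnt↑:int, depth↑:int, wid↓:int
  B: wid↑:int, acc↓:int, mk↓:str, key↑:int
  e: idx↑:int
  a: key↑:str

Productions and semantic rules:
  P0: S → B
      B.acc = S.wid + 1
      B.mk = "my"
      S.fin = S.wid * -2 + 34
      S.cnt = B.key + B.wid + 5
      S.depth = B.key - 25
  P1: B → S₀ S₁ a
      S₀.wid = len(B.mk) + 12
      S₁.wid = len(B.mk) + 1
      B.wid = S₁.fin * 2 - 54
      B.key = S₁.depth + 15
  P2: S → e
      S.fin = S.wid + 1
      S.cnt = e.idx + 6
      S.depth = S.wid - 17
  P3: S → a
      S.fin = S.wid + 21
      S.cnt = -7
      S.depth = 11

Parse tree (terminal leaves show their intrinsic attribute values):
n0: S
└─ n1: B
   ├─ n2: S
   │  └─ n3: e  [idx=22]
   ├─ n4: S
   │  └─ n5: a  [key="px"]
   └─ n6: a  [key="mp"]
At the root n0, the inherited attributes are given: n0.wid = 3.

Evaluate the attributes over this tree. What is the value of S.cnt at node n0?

1. n0.wid = 3  [given at root]
2. n1.acc = 4  [S.wid + 1]
3. n1.mk = "my"  ["my"]
4. n2.wid = 14  [len(B.mk) + 12]
5. n3.idx = 22  [terminal]
6. n2.fin = 15  [S.wid + 1]
7. n2.cnt = 28  [e.idx + 6]
8. n2.depth = -3  [S.wid - 17]
9. n4.wid = 3  [len(B.mk) + 1]
10. n5.key = "px"  [terminal]
11. n4.fin = 24  [S.wid + 21]
12. n4.cnt = -7  [-7]
13. n4.depth = 11  [11]
14. n6.key = "mp"  [terminal]
15. n1.wid = -6  [S₁.fin * 2 - 54]
16. n1.key = 26  [S₁.depth + 15]
17. n0.fin = 28  [S.wid * -2 + 34]
18. n0.cnt = 25  [B.key + B.wid + 5]
19. n0.depth = 1  [B.key - 25]

25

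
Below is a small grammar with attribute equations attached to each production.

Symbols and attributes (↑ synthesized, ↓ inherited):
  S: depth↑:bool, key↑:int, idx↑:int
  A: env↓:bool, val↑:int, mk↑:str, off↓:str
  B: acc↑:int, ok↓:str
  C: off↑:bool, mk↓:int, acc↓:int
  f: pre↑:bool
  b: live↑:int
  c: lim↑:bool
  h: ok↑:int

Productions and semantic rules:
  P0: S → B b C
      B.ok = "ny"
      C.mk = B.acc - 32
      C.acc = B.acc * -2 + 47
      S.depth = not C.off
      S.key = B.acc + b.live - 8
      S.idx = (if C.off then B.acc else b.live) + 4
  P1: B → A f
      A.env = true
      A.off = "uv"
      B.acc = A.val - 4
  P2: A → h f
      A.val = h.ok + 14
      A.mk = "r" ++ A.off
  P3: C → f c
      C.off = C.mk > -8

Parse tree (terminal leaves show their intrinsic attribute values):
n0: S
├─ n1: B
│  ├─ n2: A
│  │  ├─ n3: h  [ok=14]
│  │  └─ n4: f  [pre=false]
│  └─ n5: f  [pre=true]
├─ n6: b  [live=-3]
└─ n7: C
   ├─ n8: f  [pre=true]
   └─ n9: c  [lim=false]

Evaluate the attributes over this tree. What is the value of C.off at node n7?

false

1. n1.ok = "ny"  ["ny"]
2. n2.env = true  [true]
3. n2.off = "uv"  ["uv"]
4. n3.ok = 14  [terminal]
5. n4.pre = false  [terminal]
6. n2.val = 28  [h.ok + 14]
7. n2.mk = "ruv"  ["r" ++ A.off]
8. n5.pre = true  [terminal]
9. n1.acc = 24  [A.val - 4]
10. n6.live = -3  [terminal]
11. n7.mk = -8  [B.acc - 32]
12. n7.acc = -1  [B.acc * -2 + 47]
13. n8.pre = true  [terminal]
14. n9.lim = false  [terminal]
15. n7.off = false  [C.mk > -8]
16. n0.depth = true  [not C.off]
17. n0.key = 13  [B.acc + b.live - 8]
18. n0.idx = 1  [(if C.off then B.acc else b.live) + 4]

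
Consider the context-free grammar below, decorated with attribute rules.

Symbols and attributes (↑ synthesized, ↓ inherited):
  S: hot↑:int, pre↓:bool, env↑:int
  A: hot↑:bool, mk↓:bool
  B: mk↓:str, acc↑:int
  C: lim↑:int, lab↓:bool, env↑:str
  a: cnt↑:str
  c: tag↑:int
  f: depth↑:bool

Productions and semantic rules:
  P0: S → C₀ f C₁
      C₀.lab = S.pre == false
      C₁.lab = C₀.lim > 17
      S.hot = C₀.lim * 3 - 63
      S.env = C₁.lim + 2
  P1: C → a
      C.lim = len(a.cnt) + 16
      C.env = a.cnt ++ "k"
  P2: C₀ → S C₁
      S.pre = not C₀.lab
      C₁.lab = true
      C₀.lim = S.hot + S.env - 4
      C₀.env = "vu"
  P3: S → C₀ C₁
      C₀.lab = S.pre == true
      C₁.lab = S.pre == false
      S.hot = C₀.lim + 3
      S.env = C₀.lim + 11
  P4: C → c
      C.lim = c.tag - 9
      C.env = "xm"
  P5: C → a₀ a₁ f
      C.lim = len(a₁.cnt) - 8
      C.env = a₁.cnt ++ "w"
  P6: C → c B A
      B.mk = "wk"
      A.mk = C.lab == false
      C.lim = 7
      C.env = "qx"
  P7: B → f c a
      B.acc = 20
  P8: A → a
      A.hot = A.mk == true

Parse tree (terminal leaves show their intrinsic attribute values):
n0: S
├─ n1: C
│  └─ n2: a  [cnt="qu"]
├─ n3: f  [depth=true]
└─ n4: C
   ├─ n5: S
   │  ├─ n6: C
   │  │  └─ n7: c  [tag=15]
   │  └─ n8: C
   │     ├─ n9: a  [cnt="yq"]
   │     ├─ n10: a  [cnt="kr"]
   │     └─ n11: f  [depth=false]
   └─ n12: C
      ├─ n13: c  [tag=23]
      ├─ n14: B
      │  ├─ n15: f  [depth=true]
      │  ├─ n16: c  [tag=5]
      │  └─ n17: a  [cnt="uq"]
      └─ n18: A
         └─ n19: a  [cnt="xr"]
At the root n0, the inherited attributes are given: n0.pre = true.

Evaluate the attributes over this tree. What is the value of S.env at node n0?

1. n0.pre = true  [given at root]
2. n1.lab = false  [S.pre == false]
3. n2.cnt = "qu"  [terminal]
4. n1.lim = 18  [len(a.cnt) + 16]
5. n1.env = "quk"  [a.cnt ++ "k"]
6. n3.depth = true  [terminal]
7. n4.lab = true  [C₀.lim > 17]
8. n5.pre = false  [not C₀.lab]
9. n6.lab = false  [S.pre == true]
10. n7.tag = 15  [terminal]
11. n6.lim = 6  [c.tag - 9]
12. n6.env = "xm"  ["xm"]
13. n8.lab = true  [S.pre == false]
14. n9.cnt = "yq"  [terminal]
15. n10.cnt = "kr"  [terminal]
16. n11.depth = false  [terminal]
17. n8.lim = -6  [len(a₁.cnt) - 8]
18. n8.env = "krw"  [a₁.cnt ++ "w"]
19. n5.hot = 9  [C₀.lim + 3]
20. n5.env = 17  [C₀.lim + 11]
21. n12.lab = true  [true]
22. n13.tag = 23  [terminal]
23. n14.mk = "wk"  ["wk"]
24. n15.depth = true  [terminal]
25. n16.tag = 5  [terminal]
26. n17.cnt = "uq"  [terminal]
27. n14.acc = 20  [20]
28. n18.mk = false  [C.lab == false]
29. n19.cnt = "xr"  [terminal]
30. n18.hot = false  [A.mk == true]
31. n12.lim = 7  [7]
32. n12.env = "qx"  ["qx"]
33. n4.lim = 22  [S.hot + S.env - 4]
34. n4.env = "vu"  ["vu"]
35. n0.hot = -9  [C₀.lim * 3 - 63]
36. n0.env = 24  [C₁.lim + 2]

24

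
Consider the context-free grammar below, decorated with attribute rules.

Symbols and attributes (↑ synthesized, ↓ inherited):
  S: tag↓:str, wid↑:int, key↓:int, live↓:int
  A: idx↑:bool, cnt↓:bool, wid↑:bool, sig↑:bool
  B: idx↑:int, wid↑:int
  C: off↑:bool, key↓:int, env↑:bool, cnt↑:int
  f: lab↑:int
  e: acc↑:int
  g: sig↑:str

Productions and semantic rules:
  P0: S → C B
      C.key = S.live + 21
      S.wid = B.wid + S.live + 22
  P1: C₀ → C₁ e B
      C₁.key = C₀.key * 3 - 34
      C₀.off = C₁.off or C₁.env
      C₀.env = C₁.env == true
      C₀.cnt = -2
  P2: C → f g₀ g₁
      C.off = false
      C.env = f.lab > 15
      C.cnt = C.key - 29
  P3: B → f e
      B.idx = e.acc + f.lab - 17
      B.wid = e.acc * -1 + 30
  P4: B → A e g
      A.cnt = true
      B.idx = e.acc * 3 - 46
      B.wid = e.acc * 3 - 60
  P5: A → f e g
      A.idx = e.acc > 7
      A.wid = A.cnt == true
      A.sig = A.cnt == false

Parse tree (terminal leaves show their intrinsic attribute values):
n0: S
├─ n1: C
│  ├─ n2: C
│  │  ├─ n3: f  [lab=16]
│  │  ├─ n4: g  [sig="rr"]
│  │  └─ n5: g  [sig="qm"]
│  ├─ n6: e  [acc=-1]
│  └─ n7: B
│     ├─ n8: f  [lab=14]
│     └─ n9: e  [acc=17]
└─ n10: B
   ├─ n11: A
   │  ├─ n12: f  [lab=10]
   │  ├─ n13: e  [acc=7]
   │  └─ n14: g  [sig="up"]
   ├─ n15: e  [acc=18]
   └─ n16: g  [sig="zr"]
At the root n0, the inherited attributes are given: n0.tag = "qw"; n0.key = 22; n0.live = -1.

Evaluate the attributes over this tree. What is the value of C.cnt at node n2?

-3

1. n0.tag = "qw"  [given at root]
2. n0.key = 22  [given at root]
3. n0.live = -1  [given at root]
4. n1.key = 20  [S.live + 21]
5. n2.key = 26  [C₀.key * 3 - 34]
6. n3.lab = 16  [terminal]
7. n4.sig = "rr"  [terminal]
8. n5.sig = "qm"  [terminal]
9. n2.off = false  [false]
10. n2.env = true  [f.lab > 15]
11. n2.cnt = -3  [C.key - 29]
12. n6.acc = -1  [terminal]
13. n8.lab = 14  [terminal]
14. n9.acc = 17  [terminal]
15. n7.idx = 14  [e.acc + f.lab - 17]
16. n7.wid = 13  [e.acc * -1 + 30]
17. n1.off = true  [C₁.off or C₁.env]
18. n1.env = true  [C₁.env == true]
19. n1.cnt = -2  [-2]
20. n11.cnt = true  [true]
21. n12.lab = 10  [terminal]
22. n13.acc = 7  [terminal]
23. n14.sig = "up"  [terminal]
24. n11.idx = false  [e.acc > 7]
25. n11.wid = true  [A.cnt == true]
26. n11.sig = false  [A.cnt == false]
27. n15.acc = 18  [terminal]
28. n16.sig = "zr"  [terminal]
29. n10.idx = 8  [e.acc * 3 - 46]
30. n10.wid = -6  [e.acc * 3 - 60]
31. n0.wid = 15  [B.wid + S.live + 22]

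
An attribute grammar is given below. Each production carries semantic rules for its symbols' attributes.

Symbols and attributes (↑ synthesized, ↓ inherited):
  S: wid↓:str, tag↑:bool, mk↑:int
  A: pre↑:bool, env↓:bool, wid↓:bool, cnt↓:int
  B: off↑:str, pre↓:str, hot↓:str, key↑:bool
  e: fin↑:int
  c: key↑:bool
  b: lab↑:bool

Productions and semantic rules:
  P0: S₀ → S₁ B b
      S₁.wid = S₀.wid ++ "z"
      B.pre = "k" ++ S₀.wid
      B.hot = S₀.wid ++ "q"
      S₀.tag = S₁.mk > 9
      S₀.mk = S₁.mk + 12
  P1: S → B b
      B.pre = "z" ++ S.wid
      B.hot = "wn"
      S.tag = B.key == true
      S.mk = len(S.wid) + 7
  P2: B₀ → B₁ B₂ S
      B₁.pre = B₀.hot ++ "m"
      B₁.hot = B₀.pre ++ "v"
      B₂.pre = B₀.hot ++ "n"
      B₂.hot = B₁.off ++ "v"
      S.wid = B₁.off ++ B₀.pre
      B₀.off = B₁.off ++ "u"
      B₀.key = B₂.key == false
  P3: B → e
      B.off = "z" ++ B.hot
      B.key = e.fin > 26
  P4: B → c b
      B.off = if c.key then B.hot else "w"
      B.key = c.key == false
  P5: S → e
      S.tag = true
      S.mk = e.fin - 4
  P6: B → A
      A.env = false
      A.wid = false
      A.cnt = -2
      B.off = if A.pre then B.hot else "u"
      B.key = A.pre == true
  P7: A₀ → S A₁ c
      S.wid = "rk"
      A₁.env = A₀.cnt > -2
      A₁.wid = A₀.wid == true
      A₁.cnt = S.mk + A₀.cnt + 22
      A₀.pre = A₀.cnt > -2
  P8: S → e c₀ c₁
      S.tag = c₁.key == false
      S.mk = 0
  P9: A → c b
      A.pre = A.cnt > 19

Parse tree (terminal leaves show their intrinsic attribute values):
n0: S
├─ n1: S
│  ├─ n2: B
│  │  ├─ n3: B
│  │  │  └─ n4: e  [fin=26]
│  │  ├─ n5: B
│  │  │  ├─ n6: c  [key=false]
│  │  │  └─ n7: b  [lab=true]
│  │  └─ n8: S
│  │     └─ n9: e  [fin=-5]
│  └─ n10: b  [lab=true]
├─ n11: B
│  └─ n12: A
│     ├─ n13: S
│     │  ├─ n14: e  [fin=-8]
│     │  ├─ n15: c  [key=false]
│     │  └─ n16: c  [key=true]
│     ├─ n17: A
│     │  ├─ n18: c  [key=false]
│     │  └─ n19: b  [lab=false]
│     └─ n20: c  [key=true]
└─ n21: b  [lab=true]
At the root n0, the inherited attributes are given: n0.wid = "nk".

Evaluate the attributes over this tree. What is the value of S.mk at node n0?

1. n0.wid = "nk"  [given at root]
2. n1.wid = "nkz"  [S₀.wid ++ "z"]
3. n2.pre = "znkz"  ["z" ++ S.wid]
4. n2.hot = "wn"  ["wn"]
5. n3.pre = "wnm"  [B₀.hot ++ "m"]
6. n3.hot = "znkzv"  [B₀.pre ++ "v"]
7. n4.fin = 26  [terminal]
8. n3.off = "zznkzv"  ["z" ++ B.hot]
9. n3.key = false  [e.fin > 26]
10. n5.pre = "wnn"  [B₀.hot ++ "n"]
11. n5.hot = "zznkzvv"  [B₁.off ++ "v"]
12. n6.key = false  [terminal]
13. n7.lab = true  [terminal]
14. n5.off = "w"  [if c.key then B.hot else "w"]
15. n5.key = true  [c.key == false]
16. n8.wid = "zznkzvznkz"  [B₁.off ++ B₀.pre]
17. n9.fin = -5  [terminal]
18. n8.tag = true  [true]
19. n8.mk = -9  [e.fin - 4]
20. n2.off = "zznkzvu"  [B₁.off ++ "u"]
21. n2.key = false  [B₂.key == false]
22. n10.lab = true  [terminal]
23. n1.tag = false  [B.key == true]
24. n1.mk = 10  [len(S.wid) + 7]
25. n11.pre = "knk"  ["k" ++ S₀.wid]
26. n11.hot = "nkq"  [S₀.wid ++ "q"]
27. n12.env = false  [false]
28. n12.wid = false  [false]
29. n12.cnt = -2  [-2]
30. n13.wid = "rk"  ["rk"]
31. n14.fin = -8  [terminal]
32. n15.key = false  [terminal]
33. n16.key = true  [terminal]
34. n13.tag = false  [c₁.key == false]
35. n13.mk = 0  [0]
36. n17.env = false  [A₀.cnt > -2]
37. n17.wid = false  [A₀.wid == true]
38. n17.cnt = 20  [S.mk + A₀.cnt + 22]
39. n18.key = false  [terminal]
40. n19.lab = false  [terminal]
41. n17.pre = true  [A.cnt > 19]
42. n20.key = true  [terminal]
43. n12.pre = false  [A₀.cnt > -2]
44. n11.off = "u"  [if A.pre then B.hot else "u"]
45. n11.key = false  [A.pre == true]
46. n21.lab = true  [terminal]
47. n0.tag = true  [S₁.mk > 9]
48. n0.mk = 22  [S₁.mk + 12]

22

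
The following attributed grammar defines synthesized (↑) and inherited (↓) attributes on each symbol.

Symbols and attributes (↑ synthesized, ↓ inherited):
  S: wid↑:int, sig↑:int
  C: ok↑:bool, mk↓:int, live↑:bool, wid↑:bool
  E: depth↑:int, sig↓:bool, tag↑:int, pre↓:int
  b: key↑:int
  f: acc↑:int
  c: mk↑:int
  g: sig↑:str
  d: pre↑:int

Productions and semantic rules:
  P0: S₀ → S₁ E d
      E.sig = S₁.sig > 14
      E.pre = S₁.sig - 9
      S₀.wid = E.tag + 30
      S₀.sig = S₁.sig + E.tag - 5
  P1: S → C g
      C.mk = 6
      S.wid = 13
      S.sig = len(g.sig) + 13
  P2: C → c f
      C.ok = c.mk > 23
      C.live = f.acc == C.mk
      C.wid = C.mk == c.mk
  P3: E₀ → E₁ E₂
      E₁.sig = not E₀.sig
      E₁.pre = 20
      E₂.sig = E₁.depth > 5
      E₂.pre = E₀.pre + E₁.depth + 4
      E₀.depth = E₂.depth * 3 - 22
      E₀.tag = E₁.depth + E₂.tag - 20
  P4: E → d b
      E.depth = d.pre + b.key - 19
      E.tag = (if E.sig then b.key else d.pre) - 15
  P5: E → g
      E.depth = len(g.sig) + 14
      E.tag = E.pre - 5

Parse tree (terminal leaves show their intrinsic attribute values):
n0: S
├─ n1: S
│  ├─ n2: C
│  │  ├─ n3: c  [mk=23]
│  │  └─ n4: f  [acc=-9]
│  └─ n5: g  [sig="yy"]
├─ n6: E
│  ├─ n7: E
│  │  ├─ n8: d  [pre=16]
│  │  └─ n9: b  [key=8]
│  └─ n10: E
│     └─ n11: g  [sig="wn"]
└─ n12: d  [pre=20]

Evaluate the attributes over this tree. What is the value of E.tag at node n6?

1. n2.mk = 6  [6]
2. n3.mk = 23  [terminal]
3. n4.acc = -9  [terminal]
4. n2.ok = false  [c.mk > 23]
5. n2.live = false  [f.acc == C.mk]
6. n2.wid = false  [C.mk == c.mk]
7. n5.sig = "yy"  [terminal]
8. n1.wid = 13  [13]
9. n1.sig = 15  [len(g.sig) + 13]
10. n6.sig = true  [S₁.sig > 14]
11. n6.pre = 6  [S₁.sig - 9]
12. n7.sig = false  [not E₀.sig]
13. n7.pre = 20  [20]
14. n8.pre = 16  [terminal]
15. n9.key = 8  [terminal]
16. n7.depth = 5  [d.pre + b.key - 19]
17. n7.tag = 1  [(if E.sig then b.key else d.pre) - 15]
18. n10.sig = false  [E₁.depth > 5]
19. n10.pre = 15  [E₀.pre + E₁.depth + 4]
20. n11.sig = "wn"  [terminal]
21. n10.depth = 16  [len(g.sig) + 14]
22. n10.tag = 10  [E.pre - 5]
23. n6.depth = 26  [E₂.depth * 3 - 22]
24. n6.tag = -5  [E₁.depth + E₂.tag - 20]
25. n12.pre = 20  [terminal]
26. n0.wid = 25  [E.tag + 30]
27. n0.sig = 5  [S₁.sig + E.tag - 5]

-5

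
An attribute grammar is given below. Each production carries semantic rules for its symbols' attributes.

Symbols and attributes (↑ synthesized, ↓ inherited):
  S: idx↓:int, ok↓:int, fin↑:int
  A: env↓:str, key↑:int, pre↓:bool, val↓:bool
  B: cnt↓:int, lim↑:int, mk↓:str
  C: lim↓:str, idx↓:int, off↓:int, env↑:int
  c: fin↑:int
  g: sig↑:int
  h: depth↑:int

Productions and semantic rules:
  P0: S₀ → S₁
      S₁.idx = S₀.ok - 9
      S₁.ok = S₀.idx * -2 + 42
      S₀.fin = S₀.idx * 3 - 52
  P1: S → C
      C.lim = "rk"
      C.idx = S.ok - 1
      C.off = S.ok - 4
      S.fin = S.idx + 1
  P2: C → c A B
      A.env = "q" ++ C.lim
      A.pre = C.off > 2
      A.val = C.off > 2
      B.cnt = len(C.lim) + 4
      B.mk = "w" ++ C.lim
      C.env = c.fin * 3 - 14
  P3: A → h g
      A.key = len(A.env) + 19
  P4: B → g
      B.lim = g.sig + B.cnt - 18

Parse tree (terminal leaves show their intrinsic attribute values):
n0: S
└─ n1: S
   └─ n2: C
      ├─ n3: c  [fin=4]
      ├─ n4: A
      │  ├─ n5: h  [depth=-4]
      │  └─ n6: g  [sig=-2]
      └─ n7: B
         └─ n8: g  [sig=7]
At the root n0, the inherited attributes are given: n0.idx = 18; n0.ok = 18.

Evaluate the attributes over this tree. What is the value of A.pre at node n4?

1. n0.idx = 18  [given at root]
2. n0.ok = 18  [given at root]
3. n1.idx = 9  [S₀.ok - 9]
4. n1.ok = 6  [S₀.idx * -2 + 42]
5. n2.lim = "rk"  ["rk"]
6. n2.idx = 5  [S.ok - 1]
7. n2.off = 2  [S.ok - 4]
8. n3.fin = 4  [terminal]
9. n4.env = "qrk"  ["q" ++ C.lim]
10. n4.pre = false  [C.off > 2]
11. n4.val = false  [C.off > 2]
12. n5.depth = -4  [terminal]
13. n6.sig = -2  [terminal]
14. n4.key = 22  [len(A.env) + 19]
15. n7.cnt = 6  [len(C.lim) + 4]
16. n7.mk = "wrk"  ["w" ++ C.lim]
17. n8.sig = 7  [terminal]
18. n7.lim = -5  [g.sig + B.cnt - 18]
19. n2.env = -2  [c.fin * 3 - 14]
20. n1.fin = 10  [S.idx + 1]
21. n0.fin = 2  [S₀.idx * 3 - 52]

false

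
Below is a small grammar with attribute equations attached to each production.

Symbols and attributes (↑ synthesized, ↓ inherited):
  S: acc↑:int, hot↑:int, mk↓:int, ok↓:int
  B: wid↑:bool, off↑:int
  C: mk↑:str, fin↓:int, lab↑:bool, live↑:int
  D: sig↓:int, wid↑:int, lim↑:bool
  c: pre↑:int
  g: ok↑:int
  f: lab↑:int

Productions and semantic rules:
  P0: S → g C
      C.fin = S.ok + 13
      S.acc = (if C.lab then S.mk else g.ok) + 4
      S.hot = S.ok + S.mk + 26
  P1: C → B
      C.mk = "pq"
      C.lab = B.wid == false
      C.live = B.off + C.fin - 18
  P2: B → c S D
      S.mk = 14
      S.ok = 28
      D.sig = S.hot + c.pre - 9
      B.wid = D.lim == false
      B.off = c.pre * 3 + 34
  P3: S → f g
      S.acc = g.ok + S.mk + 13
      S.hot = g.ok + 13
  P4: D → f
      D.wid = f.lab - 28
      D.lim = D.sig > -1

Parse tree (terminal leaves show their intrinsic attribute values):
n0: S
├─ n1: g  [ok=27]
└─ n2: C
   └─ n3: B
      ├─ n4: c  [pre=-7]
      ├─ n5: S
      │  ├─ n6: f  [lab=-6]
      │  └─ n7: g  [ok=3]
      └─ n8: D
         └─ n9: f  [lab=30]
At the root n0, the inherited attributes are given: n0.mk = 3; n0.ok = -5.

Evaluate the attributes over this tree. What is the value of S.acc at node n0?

1. n0.mk = 3  [given at root]
2. n0.ok = -5  [given at root]
3. n1.ok = 27  [terminal]
4. n2.fin = 8  [S.ok + 13]
5. n4.pre = -7  [terminal]
6. n5.mk = 14  [14]
7. n5.ok = 28  [28]
8. n6.lab = -6  [terminal]
9. n7.ok = 3  [terminal]
10. n5.acc = 30  [g.ok + S.mk + 13]
11. n5.hot = 16  [g.ok + 13]
12. n8.sig = 0  [S.hot + c.pre - 9]
13. n9.lab = 30  [terminal]
14. n8.wid = 2  [f.lab - 28]
15. n8.lim = true  [D.sig > -1]
16. n3.wid = false  [D.lim == false]
17. n3.off = 13  [c.pre * 3 + 34]
18. n2.mk = "pq"  ["pq"]
19. n2.lab = true  [B.wid == false]
20. n2.live = 3  [B.off + C.fin - 18]
21. n0.acc = 7  [(if C.lab then S.mk else g.ok) + 4]
22. n0.hot = 24  [S.ok + S.mk + 26]

7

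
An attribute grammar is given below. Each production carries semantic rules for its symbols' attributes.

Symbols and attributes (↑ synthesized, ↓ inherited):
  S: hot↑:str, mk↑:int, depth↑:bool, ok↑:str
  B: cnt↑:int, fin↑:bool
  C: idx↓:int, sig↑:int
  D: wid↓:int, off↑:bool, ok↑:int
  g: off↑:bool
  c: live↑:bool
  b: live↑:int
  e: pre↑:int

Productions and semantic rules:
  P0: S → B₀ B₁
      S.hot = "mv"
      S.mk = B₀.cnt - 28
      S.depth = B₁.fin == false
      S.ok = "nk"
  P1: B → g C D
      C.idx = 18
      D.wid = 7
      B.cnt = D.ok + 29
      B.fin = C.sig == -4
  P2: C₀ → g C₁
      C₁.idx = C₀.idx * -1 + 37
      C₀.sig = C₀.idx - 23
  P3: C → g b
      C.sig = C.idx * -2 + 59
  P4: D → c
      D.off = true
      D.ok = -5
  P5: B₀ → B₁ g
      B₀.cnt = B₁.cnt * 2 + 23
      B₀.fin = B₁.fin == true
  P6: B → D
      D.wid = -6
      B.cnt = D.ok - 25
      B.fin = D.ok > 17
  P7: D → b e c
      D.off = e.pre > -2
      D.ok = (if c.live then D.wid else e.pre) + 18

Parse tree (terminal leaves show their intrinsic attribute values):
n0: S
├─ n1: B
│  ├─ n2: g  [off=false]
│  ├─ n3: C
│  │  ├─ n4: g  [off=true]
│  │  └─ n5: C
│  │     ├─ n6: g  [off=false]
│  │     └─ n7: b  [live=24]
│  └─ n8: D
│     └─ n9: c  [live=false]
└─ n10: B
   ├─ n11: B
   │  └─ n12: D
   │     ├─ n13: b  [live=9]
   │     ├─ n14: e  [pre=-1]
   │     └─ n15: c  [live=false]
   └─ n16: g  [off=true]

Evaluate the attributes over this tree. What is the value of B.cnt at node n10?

1. n2.off = false  [terminal]
2. n3.idx = 18  [18]
3. n4.off = true  [terminal]
4. n5.idx = 19  [C₀.idx * -1 + 37]
5. n6.off = false  [terminal]
6. n7.live = 24  [terminal]
7. n5.sig = 21  [C.idx * -2 + 59]
8. n3.sig = -5  [C₀.idx - 23]
9. n8.wid = 7  [7]
10. n9.live = false  [terminal]
11. n8.off = true  [true]
12. n8.ok = -5  [-5]
13. n1.cnt = 24  [D.ok + 29]
14. n1.fin = false  [C.sig == -4]
15. n12.wid = -6  [-6]
16. n13.live = 9  [terminal]
17. n14.pre = -1  [terminal]
18. n15.live = false  [terminal]
19. n12.off = true  [e.pre > -2]
20. n12.ok = 17  [(if c.live then D.wid else e.pre) + 18]
21. n11.cnt = -8  [D.ok - 25]
22. n11.fin = false  [D.ok > 17]
23. n16.off = true  [terminal]
24. n10.cnt = 7  [B₁.cnt * 2 + 23]
25. n10.fin = false  [B₁.fin == true]
26. n0.hot = "mv"  ["mv"]
27. n0.mk = -4  [B₀.cnt - 28]
28. n0.depth = true  [B₁.fin == false]
29. n0.ok = "nk"  ["nk"]

7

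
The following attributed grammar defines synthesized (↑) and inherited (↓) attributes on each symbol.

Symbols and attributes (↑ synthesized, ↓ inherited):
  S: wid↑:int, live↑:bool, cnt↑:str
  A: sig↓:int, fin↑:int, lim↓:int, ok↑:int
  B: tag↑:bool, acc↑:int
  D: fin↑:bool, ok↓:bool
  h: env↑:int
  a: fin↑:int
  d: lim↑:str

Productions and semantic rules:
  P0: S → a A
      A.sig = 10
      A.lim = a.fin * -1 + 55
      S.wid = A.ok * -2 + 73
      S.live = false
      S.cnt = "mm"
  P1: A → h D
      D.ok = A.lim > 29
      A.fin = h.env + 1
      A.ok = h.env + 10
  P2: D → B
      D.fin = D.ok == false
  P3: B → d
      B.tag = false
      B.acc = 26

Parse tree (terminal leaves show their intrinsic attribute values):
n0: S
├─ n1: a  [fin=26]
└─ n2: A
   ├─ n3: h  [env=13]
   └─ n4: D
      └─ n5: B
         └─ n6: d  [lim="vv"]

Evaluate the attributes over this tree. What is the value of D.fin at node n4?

1. n1.fin = 26  [terminal]
2. n2.sig = 10  [10]
3. n2.lim = 29  [a.fin * -1 + 55]
4. n3.env = 13  [terminal]
5. n4.ok = false  [A.lim > 29]
6. n6.lim = "vv"  [terminal]
7. n5.tag = false  [false]
8. n5.acc = 26  [26]
9. n4.fin = true  [D.ok == false]
10. n2.fin = 14  [h.env + 1]
11. n2.ok = 23  [h.env + 10]
12. n0.wid = 27  [A.ok * -2 + 73]
13. n0.live = false  [false]
14. n0.cnt = "mm"  ["mm"]

true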